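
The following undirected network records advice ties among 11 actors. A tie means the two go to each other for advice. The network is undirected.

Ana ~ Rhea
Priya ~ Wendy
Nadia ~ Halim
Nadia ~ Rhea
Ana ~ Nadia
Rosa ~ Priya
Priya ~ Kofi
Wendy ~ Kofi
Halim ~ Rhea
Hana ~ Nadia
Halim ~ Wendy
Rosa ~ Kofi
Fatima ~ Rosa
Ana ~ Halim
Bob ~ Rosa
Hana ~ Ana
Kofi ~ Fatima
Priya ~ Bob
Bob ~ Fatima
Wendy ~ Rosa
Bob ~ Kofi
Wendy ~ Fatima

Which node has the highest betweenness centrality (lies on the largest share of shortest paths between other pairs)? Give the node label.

Unnormalized betweenness of each node: Ana:4, Bob:1/4, Fatima:3/2, Halim:24, Hana:0, Kofi:7/4, Nadia:4, Priya:3/2, Rhea:0, Rosa:7/4, Wendy:101/4.
Wendy has the largest value, 101/4, making it the main broker — the node through which the most shortest paths run.

Wendy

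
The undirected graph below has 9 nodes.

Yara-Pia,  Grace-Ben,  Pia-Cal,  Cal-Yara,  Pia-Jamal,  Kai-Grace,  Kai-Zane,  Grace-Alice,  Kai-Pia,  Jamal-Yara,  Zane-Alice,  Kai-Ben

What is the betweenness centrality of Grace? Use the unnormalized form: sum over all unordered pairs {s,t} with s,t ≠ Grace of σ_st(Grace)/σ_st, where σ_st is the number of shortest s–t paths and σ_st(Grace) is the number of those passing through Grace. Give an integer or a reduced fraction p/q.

7/2

Pairs whose geodesics pass through Grace — Alice–Kai: 1/2; Alice–Ben: 1; Alice–Yara: 1/2; Alice–Pia: 1/2; Alice–Jamal: 1/2; Alice–Cal: 1/2.
All other pairs contribute 0.
Summing the contributions gives betweenness(Grace) = 7/2.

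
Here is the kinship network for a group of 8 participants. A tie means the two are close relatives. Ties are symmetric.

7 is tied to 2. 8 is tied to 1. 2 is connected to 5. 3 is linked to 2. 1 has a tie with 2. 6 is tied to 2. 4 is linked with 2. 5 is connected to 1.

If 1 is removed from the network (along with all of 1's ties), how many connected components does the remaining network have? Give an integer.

2

Without 1, the remaining ties split the others into: {2, 3, 4, 5, 6, 7}; {8}.
That's 2 separate components.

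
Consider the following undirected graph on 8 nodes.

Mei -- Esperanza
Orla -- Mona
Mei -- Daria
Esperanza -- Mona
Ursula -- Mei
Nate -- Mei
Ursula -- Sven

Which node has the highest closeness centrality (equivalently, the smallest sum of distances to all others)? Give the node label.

Mei

Farness (sum of distances to all others) for each node — Daria:17, Esperanza:13, Mei:11, Mona:17, Nate:17, Orla:23, Sven:21, Ursula:15.
The smallest farness is 11, for Mei, so Mei has the highest closeness.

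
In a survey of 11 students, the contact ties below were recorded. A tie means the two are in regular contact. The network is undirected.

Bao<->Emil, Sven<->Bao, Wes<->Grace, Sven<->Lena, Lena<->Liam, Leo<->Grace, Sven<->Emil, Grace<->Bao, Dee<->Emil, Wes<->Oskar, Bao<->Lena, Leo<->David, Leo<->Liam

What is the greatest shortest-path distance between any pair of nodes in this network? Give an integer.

Eccentricity of each node (its greatest distance to any other): Bao:3, David:5, Dee:5, Emil:4, Grace:3, Lena:4, Leo:4, Liam:4, Oskar:5, Sven:4, Wes:4.
The maximum eccentricity is 5, realized for instance by the pair Oskar–Dee via Oskar – Wes – Grace – Bao – Emil – Dee. So the diameter is 5.

5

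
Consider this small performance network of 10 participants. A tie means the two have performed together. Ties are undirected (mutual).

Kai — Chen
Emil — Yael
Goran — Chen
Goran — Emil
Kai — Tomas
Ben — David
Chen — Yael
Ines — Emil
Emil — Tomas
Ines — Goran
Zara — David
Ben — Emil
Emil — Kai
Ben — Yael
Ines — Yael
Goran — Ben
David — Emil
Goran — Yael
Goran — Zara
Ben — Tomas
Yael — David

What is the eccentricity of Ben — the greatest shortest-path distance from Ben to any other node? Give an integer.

Distances from Ben: Chen:2, David:1, Emil:1, Goran:1, Ines:2, Kai:2, Tomas:1, Yael:1, Zara:2.
The largest is 2 (to Ines, Chen, Kai, and Zara), so the eccentricity of Ben is 2.

2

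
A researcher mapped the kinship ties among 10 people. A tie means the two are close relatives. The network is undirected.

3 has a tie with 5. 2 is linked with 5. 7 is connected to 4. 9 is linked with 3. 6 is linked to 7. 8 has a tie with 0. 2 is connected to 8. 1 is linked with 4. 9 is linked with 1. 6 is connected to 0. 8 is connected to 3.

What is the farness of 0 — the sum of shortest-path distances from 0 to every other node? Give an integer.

Distances from 0: 1:4, 2:2, 3:2, 4:3, 5:3, 6:1, 7:2, 8:1, 9:3.
Sum = 4 + 2 + 2 + 3 + 3 + 1 + 2 + 1 + 3 = 21.

21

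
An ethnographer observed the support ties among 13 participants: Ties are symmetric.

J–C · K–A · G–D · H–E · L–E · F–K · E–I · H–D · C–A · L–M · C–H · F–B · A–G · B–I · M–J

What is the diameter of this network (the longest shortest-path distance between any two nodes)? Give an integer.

5

Eccentricity of each node (its greatest distance to any other): A:4, B:5, C:4, D:4, E:4, F:5, G:4, H:4, I:4, J:5, K:5, L:5, M:5.
The maximum eccentricity is 5, realized for instance by the pair J–B via J – C – H – E – I – B. So the diameter is 5.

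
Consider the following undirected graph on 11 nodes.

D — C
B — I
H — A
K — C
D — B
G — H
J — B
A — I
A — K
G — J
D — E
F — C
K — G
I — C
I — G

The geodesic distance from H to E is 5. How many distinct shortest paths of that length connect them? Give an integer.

7

The shortest distance is 5. The length-5 paths are: H–G–J–B–D–E; H–A–I–B–D–E; H–G–I–B–D–E; H–A–K–C–D–E; H–G–K–C–D–E; H–A–I–C–D–E (and 1 more).
That gives 7 distinct shortest paths.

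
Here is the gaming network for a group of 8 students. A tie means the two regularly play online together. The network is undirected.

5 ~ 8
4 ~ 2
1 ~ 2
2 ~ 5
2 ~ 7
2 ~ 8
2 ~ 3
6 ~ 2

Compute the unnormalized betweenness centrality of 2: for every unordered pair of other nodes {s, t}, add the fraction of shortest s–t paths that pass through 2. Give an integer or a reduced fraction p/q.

20

Pairs whose geodesics pass through 2 — 8–3: 1; 8–1: 1; 8–7: 1; 8–6: 1; 8–4: 1; 3–1: 1; 3–5: 1; 3–7: 1; 3–6: 1; 3–4: 1; 1–5: 1; 1–7: 1; 1–6: 1; 1–4: 1 … (+6 more pairs).
All other pairs contribute 0.
Summing the contributions gives betweenness(2) = 20.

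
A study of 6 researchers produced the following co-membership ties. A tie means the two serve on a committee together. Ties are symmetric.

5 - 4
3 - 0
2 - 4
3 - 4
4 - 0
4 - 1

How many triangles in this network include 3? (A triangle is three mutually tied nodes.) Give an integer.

3's neighbors: 0 and 4.
Neighbor pairs that are themselves tied: 3–0–4. Each forms one triangle with 3, for 1 in total.

1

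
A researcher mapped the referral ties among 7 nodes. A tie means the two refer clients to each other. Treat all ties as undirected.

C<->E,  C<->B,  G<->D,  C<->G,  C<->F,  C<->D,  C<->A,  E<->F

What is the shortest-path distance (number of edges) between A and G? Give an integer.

2

One shortest route is A – C – G, which uses 2 edges, and A and G are not directly tied, so nothing shorter exists. So d(A,G) = 2.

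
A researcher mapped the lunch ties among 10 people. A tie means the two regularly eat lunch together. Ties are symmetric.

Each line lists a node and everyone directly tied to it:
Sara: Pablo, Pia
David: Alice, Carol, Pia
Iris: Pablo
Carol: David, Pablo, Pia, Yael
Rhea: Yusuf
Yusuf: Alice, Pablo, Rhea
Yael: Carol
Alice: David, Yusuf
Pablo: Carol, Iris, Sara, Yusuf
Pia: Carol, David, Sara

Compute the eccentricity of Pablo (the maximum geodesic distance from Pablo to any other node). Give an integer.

Distances from Pablo: Alice:2, Carol:1, David:2, Iris:1, Pia:2, Rhea:2, Sara:1, Yael:2, Yusuf:1.
The largest is 2 (to Pia, Yael, David, Rhea, and Alice), so the eccentricity of Pablo is 2.

2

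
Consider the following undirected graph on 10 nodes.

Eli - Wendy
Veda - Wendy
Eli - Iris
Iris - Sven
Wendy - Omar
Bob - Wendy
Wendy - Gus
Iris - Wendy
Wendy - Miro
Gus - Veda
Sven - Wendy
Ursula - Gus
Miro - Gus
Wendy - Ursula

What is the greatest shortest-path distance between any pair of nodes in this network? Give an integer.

2

Eccentricity of each node (its greatest distance to any other): Bob:2, Eli:2, Gus:2, Iris:2, Miro:2, Omar:2, Sven:2, Ursula:2, Veda:2, Wendy:1.
The maximum eccentricity is 2, realized for instance by the pair Veda–Iris via Veda – Wendy – Iris. So the diameter is 2.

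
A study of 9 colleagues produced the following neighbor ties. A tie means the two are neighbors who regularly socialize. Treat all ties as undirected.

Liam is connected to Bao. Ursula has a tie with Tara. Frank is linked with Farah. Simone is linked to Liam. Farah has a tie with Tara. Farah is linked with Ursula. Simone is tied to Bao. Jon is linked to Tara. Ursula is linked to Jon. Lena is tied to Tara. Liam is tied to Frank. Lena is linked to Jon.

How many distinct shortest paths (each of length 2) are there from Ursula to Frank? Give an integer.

The shortest distance is 2, and the only length-2 path is Ursula–Farah–Frank. So there is exactly 1 shortest path.

1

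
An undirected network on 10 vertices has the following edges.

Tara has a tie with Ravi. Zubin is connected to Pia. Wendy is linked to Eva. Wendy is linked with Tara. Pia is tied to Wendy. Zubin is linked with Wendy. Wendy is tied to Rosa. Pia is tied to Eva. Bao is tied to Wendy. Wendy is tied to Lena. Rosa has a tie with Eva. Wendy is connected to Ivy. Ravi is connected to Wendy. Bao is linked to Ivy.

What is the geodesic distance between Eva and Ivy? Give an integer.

2

One shortest route is Eva – Wendy – Ivy, which uses 2 edges, and Eva and Ivy are not directly tied, so nothing shorter exists. So d(Eva,Ivy) = 2.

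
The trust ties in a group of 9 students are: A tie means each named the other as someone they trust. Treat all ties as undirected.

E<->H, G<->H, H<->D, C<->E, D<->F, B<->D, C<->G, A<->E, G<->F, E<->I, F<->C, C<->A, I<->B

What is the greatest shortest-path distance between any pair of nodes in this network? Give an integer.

3

Eccentricity of each node (its greatest distance to any other): A:3, B:3, C:3, D:3, E:2, F:3, G:3, H:2, I:3.
The maximum eccentricity is 3, realized for instance by the pair I–F via I – E – C – F. So the diameter is 3.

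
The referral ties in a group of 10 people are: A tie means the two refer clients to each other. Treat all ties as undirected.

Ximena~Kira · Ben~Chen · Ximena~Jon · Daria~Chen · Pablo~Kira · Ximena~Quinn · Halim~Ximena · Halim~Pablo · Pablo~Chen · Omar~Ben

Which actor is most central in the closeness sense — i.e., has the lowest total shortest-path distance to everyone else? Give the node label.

Farness (sum of distances to all others) for each node — Ben:26, Chen:20, Daria:28, Halim:20, Jon:30, Kira:20, Omar:34, Pablo:18, Quinn:30, Ximena:22.
The smallest farness is 18, for Pablo, so Pablo has the highest closeness.

Pablo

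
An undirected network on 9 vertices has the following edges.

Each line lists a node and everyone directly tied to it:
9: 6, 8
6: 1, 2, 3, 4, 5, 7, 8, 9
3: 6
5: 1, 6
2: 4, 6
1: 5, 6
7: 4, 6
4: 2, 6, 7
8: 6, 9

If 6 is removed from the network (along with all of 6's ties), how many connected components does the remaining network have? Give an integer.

4

Without 6, the remaining ties split the others into: {8, 9}; {3}; {1, 5}; {2, 4, 7}.
That's 4 separate components.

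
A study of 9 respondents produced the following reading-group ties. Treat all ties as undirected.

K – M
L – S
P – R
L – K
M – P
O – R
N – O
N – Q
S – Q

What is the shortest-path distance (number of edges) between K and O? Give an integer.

One shortest route is K – M – P – R – O, which uses 4 edges, and at distance 3 from K we only reach {Q, R}, which does not include O. So d(K,O) = 4.

4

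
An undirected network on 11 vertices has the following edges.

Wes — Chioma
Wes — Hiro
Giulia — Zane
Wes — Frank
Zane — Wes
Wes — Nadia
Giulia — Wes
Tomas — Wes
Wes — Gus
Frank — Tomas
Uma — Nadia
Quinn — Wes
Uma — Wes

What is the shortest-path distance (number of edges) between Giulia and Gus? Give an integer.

2

One shortest route is Giulia – Wes – Gus, which uses 2 edges, and Giulia and Gus are not directly tied, so nothing shorter exists. So d(Giulia,Gus) = 2.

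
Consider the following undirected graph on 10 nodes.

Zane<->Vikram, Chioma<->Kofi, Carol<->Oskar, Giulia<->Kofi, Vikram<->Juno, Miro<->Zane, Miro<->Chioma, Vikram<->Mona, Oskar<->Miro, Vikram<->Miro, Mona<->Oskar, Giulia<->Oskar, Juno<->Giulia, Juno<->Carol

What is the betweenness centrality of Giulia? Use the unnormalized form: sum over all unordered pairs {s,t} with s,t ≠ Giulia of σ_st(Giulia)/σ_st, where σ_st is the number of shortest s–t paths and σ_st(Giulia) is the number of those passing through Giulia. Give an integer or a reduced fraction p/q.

11/2

Pairs whose geodesics pass through Giulia — Chioma–Juno: 1/2; Vikram–Kofi: 1/2; Mona–Kofi: 1; Oskar–Juno: 1/2; Oskar–Kofi: 1; Carol–Kofi: 2/2; Juno–Kofi: 1.
All other pairs contribute 0.
Summing the contributions gives betweenness(Giulia) = 11/2.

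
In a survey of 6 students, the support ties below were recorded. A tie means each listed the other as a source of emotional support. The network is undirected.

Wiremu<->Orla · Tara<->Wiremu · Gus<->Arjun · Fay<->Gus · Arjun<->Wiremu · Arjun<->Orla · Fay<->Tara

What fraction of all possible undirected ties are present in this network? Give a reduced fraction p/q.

There are 7 edges and 6 nodes, so the maximum possible is C(6,2) = 15.
Density = 7/15.

7/15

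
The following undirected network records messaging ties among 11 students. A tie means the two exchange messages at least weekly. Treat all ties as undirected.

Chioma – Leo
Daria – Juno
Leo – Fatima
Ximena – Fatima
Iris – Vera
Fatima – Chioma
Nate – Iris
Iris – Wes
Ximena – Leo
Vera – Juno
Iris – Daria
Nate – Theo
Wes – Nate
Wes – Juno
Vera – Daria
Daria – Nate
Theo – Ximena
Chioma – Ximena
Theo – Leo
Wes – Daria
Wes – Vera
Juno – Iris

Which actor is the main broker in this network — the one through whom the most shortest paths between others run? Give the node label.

Nate

Unnormalized betweenness of each node: Chioma:0, Daria:4, Fatima:0, Iris:4, Juno:0, Leo:7, Nate:25, Theo:24, Vera:0, Wes:4, Ximena:7.
Nate has the largest value, 25, making it the main broker — the node through which the most shortest paths run.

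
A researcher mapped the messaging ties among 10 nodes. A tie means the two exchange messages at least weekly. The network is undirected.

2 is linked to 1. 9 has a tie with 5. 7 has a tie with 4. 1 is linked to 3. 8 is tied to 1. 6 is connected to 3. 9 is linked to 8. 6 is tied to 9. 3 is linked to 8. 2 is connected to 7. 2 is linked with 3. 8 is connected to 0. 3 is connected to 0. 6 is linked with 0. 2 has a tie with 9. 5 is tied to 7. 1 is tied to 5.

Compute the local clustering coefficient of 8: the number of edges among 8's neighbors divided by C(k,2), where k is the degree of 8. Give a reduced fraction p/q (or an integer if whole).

1/3

8's neighbors: 0, 1, 3, and 9 (k = 4).
Possible neighbor pairs: C(4,2) = 6. Edges among them: 0–3, 1–3 → e = 2.
Clustering(8) = 2/6 = 1/3.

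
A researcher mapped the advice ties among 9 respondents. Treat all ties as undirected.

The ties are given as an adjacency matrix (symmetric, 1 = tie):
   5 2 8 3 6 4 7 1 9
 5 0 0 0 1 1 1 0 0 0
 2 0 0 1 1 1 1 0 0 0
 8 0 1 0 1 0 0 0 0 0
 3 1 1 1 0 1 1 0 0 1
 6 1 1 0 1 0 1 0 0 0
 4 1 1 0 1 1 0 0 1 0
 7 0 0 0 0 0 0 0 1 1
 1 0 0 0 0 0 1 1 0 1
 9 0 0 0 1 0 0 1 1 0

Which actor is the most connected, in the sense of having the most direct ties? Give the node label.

3

Degrees — 1:3, 2:4, 3:6, 4:5, 5:3, 6:4, 7:2, 8:2, 9:3.
The maximum is 6, attained only by 3.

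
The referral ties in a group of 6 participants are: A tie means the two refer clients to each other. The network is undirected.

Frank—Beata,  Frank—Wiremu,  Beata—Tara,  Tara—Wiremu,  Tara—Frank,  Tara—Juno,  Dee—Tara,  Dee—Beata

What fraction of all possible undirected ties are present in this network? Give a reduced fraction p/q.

8/15

There are 8 edges and 6 nodes, so the maximum possible is C(6,2) = 15.
Density = 8/15.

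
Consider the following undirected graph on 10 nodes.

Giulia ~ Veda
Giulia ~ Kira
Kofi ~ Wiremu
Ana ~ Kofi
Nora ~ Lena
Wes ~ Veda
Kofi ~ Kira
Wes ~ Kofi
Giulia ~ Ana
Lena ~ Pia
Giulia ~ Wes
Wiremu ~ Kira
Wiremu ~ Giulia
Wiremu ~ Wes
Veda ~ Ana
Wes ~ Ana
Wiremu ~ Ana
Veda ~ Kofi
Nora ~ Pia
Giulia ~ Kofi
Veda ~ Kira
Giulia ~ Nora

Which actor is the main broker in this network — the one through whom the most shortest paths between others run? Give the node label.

Unnormalized betweenness of each node: Ana:1/5, Giulia:187/10, Kira:1/5, Kofi:7/10, Lena:0, Nora:14, Pia:0, Veda:1/2, Wes:1/5, Wiremu:1/2.
Giulia has the largest value, 187/10, making it the main broker — the node through which the most shortest paths run.

Giulia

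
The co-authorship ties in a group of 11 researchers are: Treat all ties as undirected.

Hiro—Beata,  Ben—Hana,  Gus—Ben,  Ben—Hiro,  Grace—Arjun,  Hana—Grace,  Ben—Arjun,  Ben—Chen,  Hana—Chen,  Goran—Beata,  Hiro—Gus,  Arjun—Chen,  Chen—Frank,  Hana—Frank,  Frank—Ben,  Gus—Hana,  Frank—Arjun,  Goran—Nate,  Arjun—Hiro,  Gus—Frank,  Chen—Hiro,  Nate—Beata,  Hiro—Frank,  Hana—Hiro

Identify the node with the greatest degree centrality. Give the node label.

Degrees — Arjun:5, Beata:3, Ben:6, Chen:5, Frank:6, Goran:2, Grace:2, Gus:4, Hana:6, Hiro:7, Nate:2.
The maximum is 7, attained only by Hiro.

Hiro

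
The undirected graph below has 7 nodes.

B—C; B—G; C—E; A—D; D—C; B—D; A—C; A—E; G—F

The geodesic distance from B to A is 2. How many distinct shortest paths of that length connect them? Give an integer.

2

The shortest distance is 2. The length-2 paths are: B–D–A; B–C–A.
That gives 2 distinct shortest paths.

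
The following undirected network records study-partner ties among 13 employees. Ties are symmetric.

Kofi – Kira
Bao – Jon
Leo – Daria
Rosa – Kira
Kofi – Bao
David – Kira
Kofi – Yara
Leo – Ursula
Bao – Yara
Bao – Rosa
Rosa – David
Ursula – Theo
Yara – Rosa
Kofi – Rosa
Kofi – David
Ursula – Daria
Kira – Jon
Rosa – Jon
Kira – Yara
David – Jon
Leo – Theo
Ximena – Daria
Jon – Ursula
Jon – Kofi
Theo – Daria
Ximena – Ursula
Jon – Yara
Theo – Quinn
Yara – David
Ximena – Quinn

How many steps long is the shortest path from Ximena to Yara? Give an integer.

3

One shortest route is Ximena – Ursula – Jon – Yara, which uses 3 edges, and at distance 2 from Ximena we only reach {Jon, Leo, Theo}, which does not include Yara. So d(Ximena,Yara) = 3.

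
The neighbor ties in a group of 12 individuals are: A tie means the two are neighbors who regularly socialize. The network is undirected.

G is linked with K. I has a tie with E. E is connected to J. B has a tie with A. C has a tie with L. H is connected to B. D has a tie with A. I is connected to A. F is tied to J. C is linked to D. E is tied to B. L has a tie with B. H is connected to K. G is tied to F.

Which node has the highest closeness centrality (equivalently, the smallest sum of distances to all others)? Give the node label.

Farness (sum of distances to all others) for each node — A:25, B:20, C:33, D:32, E:23, F:33, G:34, H:25, I:28, J:28, K:30, L:27.
The smallest farness is 20, for B, so B has the highest closeness.

B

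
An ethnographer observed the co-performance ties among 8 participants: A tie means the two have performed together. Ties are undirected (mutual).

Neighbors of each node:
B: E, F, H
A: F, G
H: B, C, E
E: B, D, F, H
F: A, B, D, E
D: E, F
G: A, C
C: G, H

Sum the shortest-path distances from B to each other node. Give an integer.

Distances from B: A:2, C:2, D:2, E:1, F:1, G:3, H:1.
Sum = 2 + 2 + 2 + 1 + 1 + 3 + 1 = 12.

12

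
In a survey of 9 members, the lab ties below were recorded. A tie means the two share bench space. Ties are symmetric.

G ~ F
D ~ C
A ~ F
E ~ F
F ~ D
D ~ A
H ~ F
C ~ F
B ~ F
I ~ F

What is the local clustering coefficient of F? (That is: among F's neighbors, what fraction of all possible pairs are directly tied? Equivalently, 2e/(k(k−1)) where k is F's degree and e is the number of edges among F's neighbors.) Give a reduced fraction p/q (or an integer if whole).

1/14

F's neighbors: A, B, C, D, E, G, H, and I (k = 8).
Possible neighbor pairs: C(8,2) = 28. Edges among them: A–D, C–D → e = 2.
Clustering(F) = 2/28 = 1/14.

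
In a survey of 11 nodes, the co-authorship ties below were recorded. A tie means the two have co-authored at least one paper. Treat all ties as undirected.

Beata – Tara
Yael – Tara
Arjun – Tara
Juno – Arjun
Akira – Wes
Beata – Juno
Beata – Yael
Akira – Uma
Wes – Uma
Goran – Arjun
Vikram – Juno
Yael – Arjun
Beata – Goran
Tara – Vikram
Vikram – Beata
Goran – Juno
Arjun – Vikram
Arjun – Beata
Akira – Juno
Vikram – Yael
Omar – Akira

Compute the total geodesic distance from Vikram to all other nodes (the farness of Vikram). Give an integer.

Distances from Vikram: Akira:2, Arjun:1, Beata:1, Goran:2, Juno:1, Omar:3, Tara:1, Uma:3, Wes:3, Yael:1.
Sum = 2 + 1 + 1 + 2 + 1 + 3 + 1 + 3 + 3 + 1 = 18.

18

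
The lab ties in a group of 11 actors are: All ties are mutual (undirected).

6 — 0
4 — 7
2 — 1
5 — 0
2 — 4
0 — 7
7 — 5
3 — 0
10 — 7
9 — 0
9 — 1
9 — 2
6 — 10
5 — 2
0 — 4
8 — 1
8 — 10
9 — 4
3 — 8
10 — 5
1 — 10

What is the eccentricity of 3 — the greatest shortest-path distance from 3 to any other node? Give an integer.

Distances from 3: 0:1, 1:2, 2:3, 4:2, 5:2, 6:2, 7:2, 8:1, 9:2, 10:2.
The largest is 3 (to 2), so the eccentricity of 3 is 3.

3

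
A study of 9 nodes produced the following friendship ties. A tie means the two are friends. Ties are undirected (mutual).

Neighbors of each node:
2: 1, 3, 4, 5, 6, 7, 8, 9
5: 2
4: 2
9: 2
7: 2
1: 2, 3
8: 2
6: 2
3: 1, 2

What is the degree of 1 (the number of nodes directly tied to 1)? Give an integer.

2

1 is directly tied to 2 and 3. That is 2 neighbors, so the degree of 1 is 2.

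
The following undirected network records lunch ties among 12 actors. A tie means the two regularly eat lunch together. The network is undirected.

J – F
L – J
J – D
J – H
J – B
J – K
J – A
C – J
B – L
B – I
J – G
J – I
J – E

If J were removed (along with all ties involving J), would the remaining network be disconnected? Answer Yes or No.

Yes

Removing J leaves {F} with no path to {B, I, and L}, so the network splits into 9 components. J is a cut vertex.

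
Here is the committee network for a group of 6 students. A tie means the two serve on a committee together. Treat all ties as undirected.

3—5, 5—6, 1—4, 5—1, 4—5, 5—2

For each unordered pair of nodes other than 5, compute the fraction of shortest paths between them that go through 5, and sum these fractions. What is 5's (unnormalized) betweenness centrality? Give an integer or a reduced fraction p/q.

9

Pairs whose geodesics pass through 5 — 6–4: 1; 6–2: 1; 6–1: 1; 6–3: 1; 4–2: 1; 4–3: 1; 2–1: 1; 2–3: 1; 1–3: 1.
All other pairs contribute 0.
Summing the contributions gives betweenness(5) = 9.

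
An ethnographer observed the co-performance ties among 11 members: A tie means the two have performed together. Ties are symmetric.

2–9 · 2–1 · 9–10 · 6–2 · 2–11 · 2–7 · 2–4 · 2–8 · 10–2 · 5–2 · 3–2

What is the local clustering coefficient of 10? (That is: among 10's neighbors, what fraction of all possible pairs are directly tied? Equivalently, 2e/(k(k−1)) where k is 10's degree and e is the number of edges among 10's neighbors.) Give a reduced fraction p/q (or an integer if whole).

10's neighbors: 2 and 9 (k = 2).
Possible neighbor pairs: C(2,2) = 1. Edges among them: 2–9 → e = 1.
Clustering(10) = 1/1.

1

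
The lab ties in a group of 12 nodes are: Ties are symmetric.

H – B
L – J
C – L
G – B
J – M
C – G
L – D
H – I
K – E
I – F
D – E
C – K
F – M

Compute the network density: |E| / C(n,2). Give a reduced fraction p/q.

There are 13 edges and 12 nodes, so the maximum possible is C(12,2) = 66.
Density = 13/66.

13/66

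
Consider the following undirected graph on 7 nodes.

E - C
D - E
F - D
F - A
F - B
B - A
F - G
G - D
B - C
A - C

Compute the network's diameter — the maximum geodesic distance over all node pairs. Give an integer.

3

Eccentricity of each node (its greatest distance to any other): A:2, B:2, C:3, D:2, E:2, F:2, G:3.
The maximum eccentricity is 3, realized for instance by the pair C–G via C – E – D – G. So the diameter is 3.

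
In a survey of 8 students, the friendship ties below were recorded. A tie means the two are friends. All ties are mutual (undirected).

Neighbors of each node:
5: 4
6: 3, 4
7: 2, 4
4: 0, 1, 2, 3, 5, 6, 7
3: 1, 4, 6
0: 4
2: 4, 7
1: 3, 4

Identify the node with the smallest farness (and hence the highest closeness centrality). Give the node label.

4

Farness (sum of distances to all others) for each node — 0:13, 1:12, 2:12, 3:11, 4:7, 5:13, 6:12, 7:12.
The smallest farness is 7, for 4, so 4 has the highest closeness.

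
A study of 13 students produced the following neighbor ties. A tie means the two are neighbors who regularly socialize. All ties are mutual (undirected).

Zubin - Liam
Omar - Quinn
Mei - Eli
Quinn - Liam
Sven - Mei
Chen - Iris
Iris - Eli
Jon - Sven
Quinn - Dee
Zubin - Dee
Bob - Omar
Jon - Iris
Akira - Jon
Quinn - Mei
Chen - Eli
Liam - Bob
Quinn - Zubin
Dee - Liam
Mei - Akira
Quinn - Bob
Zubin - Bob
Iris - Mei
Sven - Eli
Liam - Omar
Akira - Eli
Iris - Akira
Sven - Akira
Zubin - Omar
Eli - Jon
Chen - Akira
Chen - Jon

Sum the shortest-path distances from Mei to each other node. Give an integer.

19

Distances from Mei: Akira:1, Bob:2, Chen:2, Dee:2, Eli:1, Iris:1, Jon:2, Liam:2, Omar:2, Quinn:1, Sven:1, Zubin:2.
Sum = 1 + 2 + 2 + 2 + 1 + 1 + 2 + 2 + 2 + 1 + 1 + 2 = 19.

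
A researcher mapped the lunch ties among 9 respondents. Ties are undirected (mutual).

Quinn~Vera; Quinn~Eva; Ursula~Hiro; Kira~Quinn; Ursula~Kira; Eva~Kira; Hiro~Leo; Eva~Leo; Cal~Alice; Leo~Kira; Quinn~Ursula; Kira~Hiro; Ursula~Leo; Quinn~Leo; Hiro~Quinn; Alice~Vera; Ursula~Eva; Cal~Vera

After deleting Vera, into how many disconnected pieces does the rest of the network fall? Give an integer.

Without Vera, the remaining ties split the others into: {Eva, Hiro, Kira, Leo, Quinn, Ursula}; {Alice, Cal}.
That's 2 separate components.

2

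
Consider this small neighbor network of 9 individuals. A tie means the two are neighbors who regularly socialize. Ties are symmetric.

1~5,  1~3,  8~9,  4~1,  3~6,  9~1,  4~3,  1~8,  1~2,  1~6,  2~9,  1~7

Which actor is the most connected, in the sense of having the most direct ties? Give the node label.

1

Degrees — 1:8, 2:2, 3:3, 4:2, 5:1, 6:2, 7:1, 8:2, 9:3.
The maximum is 8, attained only by 1.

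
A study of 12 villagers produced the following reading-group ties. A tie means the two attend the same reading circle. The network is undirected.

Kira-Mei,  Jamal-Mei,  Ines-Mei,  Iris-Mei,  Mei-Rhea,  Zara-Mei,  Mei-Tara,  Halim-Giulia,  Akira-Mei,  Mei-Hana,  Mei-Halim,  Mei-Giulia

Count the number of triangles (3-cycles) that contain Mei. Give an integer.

1

Mei's neighbors: Akira, Giulia, Halim, Hana, Ines, Iris, Jamal, Kira, Rhea, Tara, and Zara.
Neighbor pairs that are themselves tied: Mei–Giulia–Halim. Each forms one triangle with Mei, for 1 in total.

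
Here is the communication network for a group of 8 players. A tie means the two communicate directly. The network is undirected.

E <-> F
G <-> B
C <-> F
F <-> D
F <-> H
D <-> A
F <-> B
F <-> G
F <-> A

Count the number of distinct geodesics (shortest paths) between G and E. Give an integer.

1

The shortest distance is 2, and the only length-2 path is G–F–E. So there is exactly 1 shortest path.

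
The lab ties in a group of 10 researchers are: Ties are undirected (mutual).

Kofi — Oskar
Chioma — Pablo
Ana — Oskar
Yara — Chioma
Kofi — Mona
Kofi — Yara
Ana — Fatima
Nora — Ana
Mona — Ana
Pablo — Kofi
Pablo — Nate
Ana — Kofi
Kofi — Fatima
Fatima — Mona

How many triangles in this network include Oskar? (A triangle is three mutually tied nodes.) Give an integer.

Oskar's neighbors: Ana and Kofi.
Neighbor pairs that are themselves tied: Oskar–Ana–Kofi. Each forms one triangle with Oskar, for 1 in total.

1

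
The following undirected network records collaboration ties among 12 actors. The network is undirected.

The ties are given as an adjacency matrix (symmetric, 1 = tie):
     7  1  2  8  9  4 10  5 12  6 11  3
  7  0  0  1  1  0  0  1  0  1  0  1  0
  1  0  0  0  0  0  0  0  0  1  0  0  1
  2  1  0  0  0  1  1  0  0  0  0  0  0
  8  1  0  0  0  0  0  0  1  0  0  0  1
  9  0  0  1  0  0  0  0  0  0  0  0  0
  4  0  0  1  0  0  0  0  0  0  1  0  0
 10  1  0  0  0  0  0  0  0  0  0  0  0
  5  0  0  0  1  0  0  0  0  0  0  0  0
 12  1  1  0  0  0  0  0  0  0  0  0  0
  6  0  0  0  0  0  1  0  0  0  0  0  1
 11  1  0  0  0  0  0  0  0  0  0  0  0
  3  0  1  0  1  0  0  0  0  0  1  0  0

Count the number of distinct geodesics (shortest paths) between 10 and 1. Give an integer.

1

The shortest distance is 3, and the only length-3 path is 10–7–12–1. So there is exactly 1 shortest path.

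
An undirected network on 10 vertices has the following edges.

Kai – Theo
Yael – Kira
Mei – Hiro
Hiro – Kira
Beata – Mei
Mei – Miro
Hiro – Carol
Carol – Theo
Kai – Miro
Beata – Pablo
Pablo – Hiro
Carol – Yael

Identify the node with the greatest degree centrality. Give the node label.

Hiro

Degrees — Beata:2, Carol:3, Hiro:4, Kai:2, Kira:2, Mei:3, Miro:2, Pablo:2, Theo:2, Yael:2.
The maximum is 4, attained only by Hiro.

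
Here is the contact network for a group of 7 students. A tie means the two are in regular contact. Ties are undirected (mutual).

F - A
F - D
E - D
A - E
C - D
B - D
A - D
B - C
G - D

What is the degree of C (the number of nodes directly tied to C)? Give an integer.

2

C is directly tied to B and D. That is 2 neighbors, so the degree of C is 2.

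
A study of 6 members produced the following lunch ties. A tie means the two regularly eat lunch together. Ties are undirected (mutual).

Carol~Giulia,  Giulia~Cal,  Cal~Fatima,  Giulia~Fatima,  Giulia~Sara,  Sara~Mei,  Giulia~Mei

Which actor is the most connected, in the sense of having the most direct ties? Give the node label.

Degrees — Cal:2, Carol:1, Fatima:2, Giulia:5, Mei:2, Sara:2.
The maximum is 5, attained only by Giulia.

Giulia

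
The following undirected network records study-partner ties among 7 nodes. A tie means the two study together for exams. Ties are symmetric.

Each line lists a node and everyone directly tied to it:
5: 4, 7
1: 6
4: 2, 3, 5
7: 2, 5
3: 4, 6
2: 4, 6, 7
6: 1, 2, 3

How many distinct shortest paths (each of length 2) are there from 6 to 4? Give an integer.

2

The shortest distance is 2. The length-2 paths are: 6–2–4; 6–3–4.
That gives 2 distinct shortest paths.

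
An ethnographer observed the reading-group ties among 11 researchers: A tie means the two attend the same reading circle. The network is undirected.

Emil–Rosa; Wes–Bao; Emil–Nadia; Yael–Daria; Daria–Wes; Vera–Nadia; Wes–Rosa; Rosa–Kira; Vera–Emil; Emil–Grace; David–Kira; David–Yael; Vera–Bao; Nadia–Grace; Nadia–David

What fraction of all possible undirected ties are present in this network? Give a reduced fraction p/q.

3/11

There are 15 edges and 11 nodes, so the maximum possible is C(11,2) = 55.
Density = 15/55 = 3/11.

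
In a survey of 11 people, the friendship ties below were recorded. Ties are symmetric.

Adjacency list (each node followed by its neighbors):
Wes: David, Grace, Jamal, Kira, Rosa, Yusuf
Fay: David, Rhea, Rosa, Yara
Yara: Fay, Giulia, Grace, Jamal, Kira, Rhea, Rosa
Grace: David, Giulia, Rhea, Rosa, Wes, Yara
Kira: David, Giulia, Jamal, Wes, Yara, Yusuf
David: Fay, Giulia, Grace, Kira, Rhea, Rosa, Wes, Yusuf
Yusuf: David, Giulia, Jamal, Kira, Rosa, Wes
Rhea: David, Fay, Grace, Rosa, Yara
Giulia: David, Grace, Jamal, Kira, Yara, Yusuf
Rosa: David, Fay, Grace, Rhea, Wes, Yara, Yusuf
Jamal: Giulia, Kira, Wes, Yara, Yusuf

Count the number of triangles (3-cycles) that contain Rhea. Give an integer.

Rhea's neighbors: David, Fay, Grace, Rosa, and Yara.
Neighbor pairs that are themselves tied: Rhea–David–Fay; Rhea–David–Grace; Rhea–David–Rosa; Rhea–Fay–Rosa; Rhea–Fay–Yara; Rhea–Grace–Rosa; Rhea–Grace–Yara; Rhea–Rosa–Yara. Each forms one triangle with Rhea, for 8 in total.

8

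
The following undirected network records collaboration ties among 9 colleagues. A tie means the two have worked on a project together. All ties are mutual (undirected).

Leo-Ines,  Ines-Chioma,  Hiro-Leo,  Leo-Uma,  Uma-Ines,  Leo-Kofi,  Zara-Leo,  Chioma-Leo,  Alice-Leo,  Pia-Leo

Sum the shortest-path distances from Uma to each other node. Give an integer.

Distances from Uma: Alice:2, Chioma:2, Hiro:2, Ines:1, Kofi:2, Leo:1, Pia:2, Zara:2.
Sum = 2 + 2 + 2 + 1 + 2 + 1 + 2 + 2 = 14.

14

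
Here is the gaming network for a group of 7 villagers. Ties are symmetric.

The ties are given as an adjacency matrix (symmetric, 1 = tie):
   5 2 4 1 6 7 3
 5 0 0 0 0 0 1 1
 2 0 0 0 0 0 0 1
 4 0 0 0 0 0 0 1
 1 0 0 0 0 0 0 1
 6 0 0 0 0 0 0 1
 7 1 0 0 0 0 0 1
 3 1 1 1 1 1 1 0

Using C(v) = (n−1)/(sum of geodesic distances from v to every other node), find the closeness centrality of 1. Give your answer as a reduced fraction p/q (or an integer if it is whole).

Distances from 1: 2:2, 3:1, 4:2, 5:2, 6:2, 7:2. Sum = 11.
n = 7, so closeness = 6/11.

6/11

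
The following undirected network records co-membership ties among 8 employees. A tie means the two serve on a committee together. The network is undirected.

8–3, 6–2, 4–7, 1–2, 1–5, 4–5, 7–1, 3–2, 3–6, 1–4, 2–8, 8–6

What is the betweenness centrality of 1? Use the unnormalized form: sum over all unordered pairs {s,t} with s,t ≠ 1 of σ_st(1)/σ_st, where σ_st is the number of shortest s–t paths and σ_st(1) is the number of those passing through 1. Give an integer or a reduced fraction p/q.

Pairs whose geodesics pass through 1 — 5–7: 1/2; 5–6: 1; 5–8: 1; 5–2: 1; 5–3: 1; 7–6: 1; 7–8: 1; 7–2: 1; 7–3: 1; 4–6: 1; 4–8: 1; 4–2: 1; 4–3: 1.
All other pairs contribute 0.
Summing the contributions gives betweenness(1) = 25/2.

25/2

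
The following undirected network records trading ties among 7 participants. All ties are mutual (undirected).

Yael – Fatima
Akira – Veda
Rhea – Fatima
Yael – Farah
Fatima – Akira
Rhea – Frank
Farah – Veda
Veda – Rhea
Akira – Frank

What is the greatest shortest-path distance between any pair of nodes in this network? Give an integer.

3

Eccentricity of each node (its greatest distance to any other): Akira:2, Farah:3, Fatima:2, Frank:3, Rhea:2, Veda:2, Yael:3.
The maximum eccentricity is 3, realized for instance by the pair Frank–Farah via Frank – Rhea – Veda – Farah. So the diameter is 3.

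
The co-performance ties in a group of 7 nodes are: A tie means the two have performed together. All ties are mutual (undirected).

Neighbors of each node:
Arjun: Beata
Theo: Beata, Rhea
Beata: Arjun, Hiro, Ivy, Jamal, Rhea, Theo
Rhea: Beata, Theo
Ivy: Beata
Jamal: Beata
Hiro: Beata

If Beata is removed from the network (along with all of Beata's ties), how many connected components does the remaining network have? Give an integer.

Without Beata, the remaining ties split the others into: {Rhea, Theo}; {Arjun}; {Ivy}; {Jamal}; {Hiro}.
That's 5 separate components.

5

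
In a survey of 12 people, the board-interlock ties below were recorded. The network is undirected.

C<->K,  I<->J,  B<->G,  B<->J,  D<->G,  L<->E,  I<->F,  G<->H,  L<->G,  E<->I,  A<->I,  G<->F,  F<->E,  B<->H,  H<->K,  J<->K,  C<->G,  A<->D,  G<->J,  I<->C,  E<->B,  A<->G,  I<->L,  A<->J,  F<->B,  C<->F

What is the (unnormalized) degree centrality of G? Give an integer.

G is directly tied to A, B, C, D, F, H, J, and L. That is 8 neighbors, so the degree of G is 8.

8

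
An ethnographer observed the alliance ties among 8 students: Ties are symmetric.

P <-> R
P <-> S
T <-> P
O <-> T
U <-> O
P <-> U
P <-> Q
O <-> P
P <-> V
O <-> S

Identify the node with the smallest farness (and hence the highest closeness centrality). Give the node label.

Farness (sum of distances to all others) for each node — O:10, P:7, Q:13, R:13, S:12, T:12, U:12, V:13.
The smallest farness is 7, for P, so P has the highest closeness.

P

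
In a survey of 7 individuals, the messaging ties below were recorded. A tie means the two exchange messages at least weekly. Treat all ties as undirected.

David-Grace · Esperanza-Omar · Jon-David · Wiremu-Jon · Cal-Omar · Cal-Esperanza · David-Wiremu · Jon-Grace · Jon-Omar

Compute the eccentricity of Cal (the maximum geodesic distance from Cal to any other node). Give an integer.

3

Distances from Cal: David:3, Esperanza:1, Grace:3, Jon:2, Omar:1, Wiremu:3.
The largest is 3 (to David, Grace, and Wiremu), so the eccentricity of Cal is 3.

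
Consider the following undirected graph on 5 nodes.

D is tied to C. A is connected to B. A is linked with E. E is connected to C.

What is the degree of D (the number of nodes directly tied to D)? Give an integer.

D is directly tied to C. That is 1 neighbor, so the degree of D is 1.

1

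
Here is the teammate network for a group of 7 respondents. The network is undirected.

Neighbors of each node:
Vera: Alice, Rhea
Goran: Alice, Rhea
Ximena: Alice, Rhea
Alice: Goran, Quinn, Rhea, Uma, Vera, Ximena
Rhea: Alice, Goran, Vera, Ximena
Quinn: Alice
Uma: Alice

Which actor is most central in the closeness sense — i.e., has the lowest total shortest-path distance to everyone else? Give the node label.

Farness (sum of distances to all others) for each node — Alice:6, Goran:10, Quinn:11, Rhea:8, Uma:11, Vera:10, Ximena:10.
The smallest farness is 6, for Alice, so Alice has the highest closeness.

Alice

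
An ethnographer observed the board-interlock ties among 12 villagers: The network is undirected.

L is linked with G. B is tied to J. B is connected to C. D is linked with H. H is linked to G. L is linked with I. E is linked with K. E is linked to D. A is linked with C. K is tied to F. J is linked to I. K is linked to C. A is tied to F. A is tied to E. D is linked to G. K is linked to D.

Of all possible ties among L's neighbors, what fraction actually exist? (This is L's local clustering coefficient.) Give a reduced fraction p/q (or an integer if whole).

L's neighbors: G and I (k = 2).
Possible neighbor pairs: C(2,2) = 1. Edges among them: none → e = 0.
Clustering(L) = 0/1.

0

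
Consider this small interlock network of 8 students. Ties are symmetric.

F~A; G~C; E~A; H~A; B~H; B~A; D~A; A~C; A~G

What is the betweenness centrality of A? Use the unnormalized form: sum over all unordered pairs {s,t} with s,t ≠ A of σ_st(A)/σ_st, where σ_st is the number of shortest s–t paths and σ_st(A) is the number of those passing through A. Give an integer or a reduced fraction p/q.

Pairs whose geodesics pass through A — D–F: 1; D–B: 1; D–H: 1; D–G: 1; D–E: 1; D–C: 1; F–B: 1; F–H: 1; F–G: 1; F–E: 1; F–C: 1; B–G: 1; B–E: 1; B–C: 1 … (+5 more pairs).
All other pairs contribute 0.
Summing the contributions gives betweenness(A) = 19.

19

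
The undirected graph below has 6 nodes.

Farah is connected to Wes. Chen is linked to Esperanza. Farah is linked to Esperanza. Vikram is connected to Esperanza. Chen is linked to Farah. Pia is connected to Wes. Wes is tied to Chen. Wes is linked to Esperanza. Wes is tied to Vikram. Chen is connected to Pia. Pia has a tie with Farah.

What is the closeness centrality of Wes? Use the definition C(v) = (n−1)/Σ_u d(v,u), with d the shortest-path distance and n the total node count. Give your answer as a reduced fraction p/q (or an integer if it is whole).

1

Distances from Wes: Chen:1, Esperanza:1, Farah:1, Pia:1, Vikram:1. Sum = 5.
n = 6, so closeness = 5/5 = 1.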